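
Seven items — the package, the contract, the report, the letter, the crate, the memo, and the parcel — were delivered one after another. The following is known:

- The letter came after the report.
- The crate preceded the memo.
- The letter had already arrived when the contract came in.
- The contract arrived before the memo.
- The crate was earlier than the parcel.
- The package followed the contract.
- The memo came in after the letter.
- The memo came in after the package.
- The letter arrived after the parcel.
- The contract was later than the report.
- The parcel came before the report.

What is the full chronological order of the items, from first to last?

The constraints fix every adjacent pair, so only one ordering works:
the crate → the parcel → the report → the letter → the contract → the package → the memo.

the crate, the parcel, the report, the letter, the contract, the package, the memo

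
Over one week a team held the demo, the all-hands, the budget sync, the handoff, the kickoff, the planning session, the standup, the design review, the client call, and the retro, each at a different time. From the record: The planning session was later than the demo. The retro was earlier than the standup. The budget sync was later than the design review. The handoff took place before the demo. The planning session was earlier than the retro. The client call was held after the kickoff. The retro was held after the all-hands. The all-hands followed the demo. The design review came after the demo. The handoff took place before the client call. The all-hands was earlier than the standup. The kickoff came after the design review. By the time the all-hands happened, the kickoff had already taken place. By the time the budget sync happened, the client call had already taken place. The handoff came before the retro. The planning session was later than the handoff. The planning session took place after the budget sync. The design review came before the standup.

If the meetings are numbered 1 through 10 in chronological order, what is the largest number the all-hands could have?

8

The all-hands must come before the retro and the standup — 2 meetings forced after it.
Everything else can be placed before the all-hands in some valid order, so the all-hands can sit as late as position 10 − 2 = 8.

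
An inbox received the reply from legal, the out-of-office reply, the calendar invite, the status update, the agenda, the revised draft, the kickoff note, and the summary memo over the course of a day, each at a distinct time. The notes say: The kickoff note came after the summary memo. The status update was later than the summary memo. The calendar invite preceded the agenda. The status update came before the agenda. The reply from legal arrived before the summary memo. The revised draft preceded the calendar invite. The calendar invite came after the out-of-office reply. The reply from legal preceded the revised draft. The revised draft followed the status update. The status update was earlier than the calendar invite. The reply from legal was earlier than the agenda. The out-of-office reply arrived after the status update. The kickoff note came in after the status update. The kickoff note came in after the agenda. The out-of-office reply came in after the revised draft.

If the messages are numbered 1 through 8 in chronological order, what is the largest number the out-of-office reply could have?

The out-of-office reply must come before the agenda, the calendar invite, and the kickoff note — 3 messages forced after it.
Everything else can be placed before the out-of-office reply in some valid order, so the out-of-office reply can sit as late as position 8 − 3 = 5.

5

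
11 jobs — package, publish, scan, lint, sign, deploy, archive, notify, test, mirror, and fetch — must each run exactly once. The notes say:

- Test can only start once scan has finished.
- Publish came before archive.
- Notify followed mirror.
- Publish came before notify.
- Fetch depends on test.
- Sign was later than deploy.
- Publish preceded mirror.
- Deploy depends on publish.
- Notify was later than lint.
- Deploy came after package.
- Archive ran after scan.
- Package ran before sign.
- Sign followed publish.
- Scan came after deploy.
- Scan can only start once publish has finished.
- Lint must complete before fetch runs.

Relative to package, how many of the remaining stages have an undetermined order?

Forced after package: archive, deploy, fetch, scan, sign, and test.
That leaves lint, mirror, notify, and publish with no forced order relative to package — 4.

4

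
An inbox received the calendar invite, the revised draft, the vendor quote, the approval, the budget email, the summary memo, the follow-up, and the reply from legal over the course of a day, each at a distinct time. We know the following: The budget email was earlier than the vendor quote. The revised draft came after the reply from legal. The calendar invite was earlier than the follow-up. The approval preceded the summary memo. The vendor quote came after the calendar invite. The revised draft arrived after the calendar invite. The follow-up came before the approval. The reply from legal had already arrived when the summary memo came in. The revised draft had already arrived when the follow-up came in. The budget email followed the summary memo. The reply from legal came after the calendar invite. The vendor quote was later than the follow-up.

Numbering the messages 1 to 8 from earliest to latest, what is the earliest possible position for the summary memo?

6

The approval, the calendar invite, the follow-up, the reply from legal, and the revised draft must all come before the summary memo — 5 forced predecessors.
Nothing else is forced ahead of the summary memo, so its earliest slot is position 5 + 1 = 6.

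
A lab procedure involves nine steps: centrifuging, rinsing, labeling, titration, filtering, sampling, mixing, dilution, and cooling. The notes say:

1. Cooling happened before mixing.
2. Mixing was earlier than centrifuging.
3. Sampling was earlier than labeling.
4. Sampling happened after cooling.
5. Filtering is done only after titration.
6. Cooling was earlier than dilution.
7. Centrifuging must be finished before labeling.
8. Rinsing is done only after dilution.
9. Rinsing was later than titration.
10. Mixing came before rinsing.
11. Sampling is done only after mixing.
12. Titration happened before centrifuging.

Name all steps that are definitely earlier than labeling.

centrifuging, cooling, mixing, sampling, titration

Directly stated before labeling: centrifuging and sampling.
Cooling reaches labeling via cooling → sampling → labeling.
Mixing reaches labeling via mixing → centrifuging → labeling.
Titration reaches labeling via titration → centrifuging → labeling.
No chain forces rinsing (or any of the others) ahead of labeling.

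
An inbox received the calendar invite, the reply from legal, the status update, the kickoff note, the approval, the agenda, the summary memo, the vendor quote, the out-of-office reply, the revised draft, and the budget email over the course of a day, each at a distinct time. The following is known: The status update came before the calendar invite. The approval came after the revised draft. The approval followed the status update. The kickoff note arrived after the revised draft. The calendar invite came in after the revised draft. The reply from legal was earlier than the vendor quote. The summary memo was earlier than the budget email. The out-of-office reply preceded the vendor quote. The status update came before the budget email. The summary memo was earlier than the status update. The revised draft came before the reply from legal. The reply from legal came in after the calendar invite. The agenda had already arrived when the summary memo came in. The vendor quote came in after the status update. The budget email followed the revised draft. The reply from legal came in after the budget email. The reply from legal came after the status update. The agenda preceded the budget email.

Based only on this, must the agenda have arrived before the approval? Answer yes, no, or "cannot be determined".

Chain the constraints: the agenda → the summary memo → the status update → the approval. Each link is directly stated, so the agenda comes before the approval.

yes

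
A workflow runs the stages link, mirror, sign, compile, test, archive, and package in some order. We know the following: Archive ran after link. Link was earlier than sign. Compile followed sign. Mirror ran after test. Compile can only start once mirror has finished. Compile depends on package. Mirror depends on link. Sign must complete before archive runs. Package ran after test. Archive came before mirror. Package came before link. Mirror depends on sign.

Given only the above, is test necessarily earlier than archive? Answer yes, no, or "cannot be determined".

yes

Chain the constraints: test → package → link → archive. Each link is directly stated, so test comes before archive.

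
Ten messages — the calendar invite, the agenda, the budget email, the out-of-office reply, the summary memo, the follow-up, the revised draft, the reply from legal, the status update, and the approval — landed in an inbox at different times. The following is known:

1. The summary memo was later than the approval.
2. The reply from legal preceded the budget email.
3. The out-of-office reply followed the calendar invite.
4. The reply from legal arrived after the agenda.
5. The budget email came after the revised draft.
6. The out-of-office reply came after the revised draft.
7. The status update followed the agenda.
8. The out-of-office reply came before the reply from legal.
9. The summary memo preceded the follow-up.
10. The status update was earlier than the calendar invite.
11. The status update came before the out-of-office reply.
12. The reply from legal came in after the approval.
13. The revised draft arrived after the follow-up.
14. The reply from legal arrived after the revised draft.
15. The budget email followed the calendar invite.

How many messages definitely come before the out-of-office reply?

7

Directly stated before the out-of-office reply: the calendar invite, the revised draft, and the status update.
The agenda reaches the out-of-office reply via the agenda → the status update → the out-of-office reply.
The approval reaches the out-of-office reply via the approval → the summary memo → the follow-up → the revised draft → the out-of-office reply.
The follow-up reaches the out-of-office reply via the follow-up → the revised draft → the out-of-office reply.
Likewise the summary memo reaches the out-of-office reply by chaining the stated constraints.
That's the agenda, the approval, the calendar invite, the follow-up, the revised draft, the status update, and the summary memo — 7 in all.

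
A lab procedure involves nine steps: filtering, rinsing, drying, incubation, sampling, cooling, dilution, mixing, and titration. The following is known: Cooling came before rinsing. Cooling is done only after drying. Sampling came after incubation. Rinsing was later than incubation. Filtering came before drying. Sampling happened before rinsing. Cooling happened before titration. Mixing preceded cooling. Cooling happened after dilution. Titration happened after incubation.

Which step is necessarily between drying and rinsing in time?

Tracing the constraints gives drying → cooling → rinsing, so cooling sits after drying and before rinsing.
No other step is forced both after drying and before rinsing.

cooling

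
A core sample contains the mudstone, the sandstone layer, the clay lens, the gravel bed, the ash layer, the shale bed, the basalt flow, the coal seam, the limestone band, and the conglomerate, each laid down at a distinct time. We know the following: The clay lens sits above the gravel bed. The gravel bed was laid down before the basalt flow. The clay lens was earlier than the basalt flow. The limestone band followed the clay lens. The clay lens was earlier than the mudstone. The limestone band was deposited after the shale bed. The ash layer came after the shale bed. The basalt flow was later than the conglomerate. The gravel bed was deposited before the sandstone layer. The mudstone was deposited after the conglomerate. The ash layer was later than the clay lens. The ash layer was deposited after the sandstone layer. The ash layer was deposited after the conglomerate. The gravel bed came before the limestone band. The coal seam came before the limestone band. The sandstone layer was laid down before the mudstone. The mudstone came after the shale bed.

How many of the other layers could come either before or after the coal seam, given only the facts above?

Forced after the coal seam: the limestone band.
That leaves the ash layer, the basalt flow, the clay lens, the conglomerate, the gravel bed, the mudstone, the sandstone layer, and the shale bed with no forced order relative to the coal seam — 8.

8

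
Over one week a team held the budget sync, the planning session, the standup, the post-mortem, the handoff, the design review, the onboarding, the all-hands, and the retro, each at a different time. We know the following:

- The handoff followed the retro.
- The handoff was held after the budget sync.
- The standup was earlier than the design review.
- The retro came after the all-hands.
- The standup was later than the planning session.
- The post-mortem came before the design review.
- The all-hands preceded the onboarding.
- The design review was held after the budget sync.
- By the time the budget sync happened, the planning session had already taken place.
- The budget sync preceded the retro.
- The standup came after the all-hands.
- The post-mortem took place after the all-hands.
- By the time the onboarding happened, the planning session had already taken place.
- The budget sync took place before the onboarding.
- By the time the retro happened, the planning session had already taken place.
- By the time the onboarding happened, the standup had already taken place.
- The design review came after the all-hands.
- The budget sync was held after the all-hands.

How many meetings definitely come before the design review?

Directly stated before the design review: the all-hands, the budget sync, the post-mortem, and the standup.
The planning session reaches the design review via the planning session → the standup → the design review.
No chain forces the onboarding (or any of the others) ahead of the design review.
That's the all-hands, the budget sync, the planning session, the post-mortem, and the standup — 5 in all.

5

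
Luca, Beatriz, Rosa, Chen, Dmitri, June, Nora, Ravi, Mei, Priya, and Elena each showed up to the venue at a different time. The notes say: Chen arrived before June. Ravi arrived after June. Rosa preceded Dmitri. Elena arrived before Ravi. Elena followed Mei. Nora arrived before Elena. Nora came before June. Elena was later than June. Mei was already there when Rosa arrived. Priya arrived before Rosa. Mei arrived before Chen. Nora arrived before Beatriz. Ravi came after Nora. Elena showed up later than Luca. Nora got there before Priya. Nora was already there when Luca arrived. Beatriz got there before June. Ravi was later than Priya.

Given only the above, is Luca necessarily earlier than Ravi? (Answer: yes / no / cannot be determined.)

yes

Chain the constraints: Luca → Elena → Ravi. Each link is directly stated, so Luca comes before Ravi.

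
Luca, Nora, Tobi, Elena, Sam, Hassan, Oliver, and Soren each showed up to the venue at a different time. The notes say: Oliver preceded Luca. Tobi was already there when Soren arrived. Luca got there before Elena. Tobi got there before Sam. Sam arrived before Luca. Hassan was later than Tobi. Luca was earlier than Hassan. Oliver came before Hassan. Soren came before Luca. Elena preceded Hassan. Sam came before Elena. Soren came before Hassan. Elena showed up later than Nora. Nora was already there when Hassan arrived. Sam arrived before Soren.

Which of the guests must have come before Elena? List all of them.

Directly stated before Elena: Luca, Nora, and Sam.
Oliver reaches Elena via Oliver → Luca → Elena.
Soren reaches Elena via Soren → Luca → Elena.
Tobi reaches Elena via Tobi → Sam → Elena.
No chain forces Hassan ahead of Elena.

Luca, Nora, Oliver, Sam, Soren, Tobi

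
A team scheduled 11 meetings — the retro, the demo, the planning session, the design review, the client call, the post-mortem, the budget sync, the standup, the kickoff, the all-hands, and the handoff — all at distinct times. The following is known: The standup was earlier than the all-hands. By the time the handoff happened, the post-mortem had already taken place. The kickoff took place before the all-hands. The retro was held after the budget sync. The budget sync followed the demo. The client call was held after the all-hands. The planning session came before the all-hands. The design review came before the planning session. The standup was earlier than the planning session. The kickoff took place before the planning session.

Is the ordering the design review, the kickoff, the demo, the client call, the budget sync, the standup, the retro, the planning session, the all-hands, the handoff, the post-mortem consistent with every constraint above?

no

The constraints require the all-hands before the client call, but in the proposed sequence the client call appears ahead of the all-hands. That one violation is enough.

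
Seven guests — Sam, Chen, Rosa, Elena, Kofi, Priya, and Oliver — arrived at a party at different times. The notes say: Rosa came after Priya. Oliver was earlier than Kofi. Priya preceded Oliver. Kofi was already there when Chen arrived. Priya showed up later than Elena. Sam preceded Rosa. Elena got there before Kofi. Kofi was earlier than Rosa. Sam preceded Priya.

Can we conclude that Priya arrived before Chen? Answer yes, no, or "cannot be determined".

Chain the constraints: Priya → Oliver → Kofi → Chen. Each link is directly stated, so Priya comes before Chen.

yes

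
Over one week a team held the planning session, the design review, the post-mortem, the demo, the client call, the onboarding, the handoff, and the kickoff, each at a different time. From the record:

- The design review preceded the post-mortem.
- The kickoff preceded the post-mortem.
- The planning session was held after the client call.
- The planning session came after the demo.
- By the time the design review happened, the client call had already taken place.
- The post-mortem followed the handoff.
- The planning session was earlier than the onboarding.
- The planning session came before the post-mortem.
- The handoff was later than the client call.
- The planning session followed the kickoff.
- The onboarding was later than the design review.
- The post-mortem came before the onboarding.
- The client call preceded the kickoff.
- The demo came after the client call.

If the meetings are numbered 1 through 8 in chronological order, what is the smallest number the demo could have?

2

The client call must come before the demo — 1 forced predecessor.
Nothing else is forced ahead of the demo, so its earliest slot is position 1 + 1 = 2.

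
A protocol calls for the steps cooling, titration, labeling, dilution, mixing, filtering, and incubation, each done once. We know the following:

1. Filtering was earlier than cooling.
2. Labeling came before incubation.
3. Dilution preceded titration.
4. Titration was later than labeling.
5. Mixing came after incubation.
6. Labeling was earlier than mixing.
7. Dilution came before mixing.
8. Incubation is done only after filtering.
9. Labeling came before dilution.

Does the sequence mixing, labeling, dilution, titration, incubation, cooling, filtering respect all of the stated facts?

no

The constraints require filtering before cooling, but in the proposed sequence cooling appears ahead of filtering. That one violation is enough.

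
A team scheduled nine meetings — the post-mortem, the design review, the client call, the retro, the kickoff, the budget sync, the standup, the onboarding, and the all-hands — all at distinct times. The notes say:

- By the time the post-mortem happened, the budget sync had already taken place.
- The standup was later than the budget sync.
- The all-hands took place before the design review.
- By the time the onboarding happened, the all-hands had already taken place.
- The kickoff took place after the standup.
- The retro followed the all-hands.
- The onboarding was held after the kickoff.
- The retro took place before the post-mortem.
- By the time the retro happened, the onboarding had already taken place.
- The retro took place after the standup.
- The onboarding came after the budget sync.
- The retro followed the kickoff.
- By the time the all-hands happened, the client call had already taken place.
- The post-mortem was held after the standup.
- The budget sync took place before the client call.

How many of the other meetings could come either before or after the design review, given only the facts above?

5

Forced before the design review: the all-hands, the budget sync, and the client call.
That leaves the kickoff, the onboarding, the post-mortem, the retro, and the standup with no forced order relative to the design review — 5.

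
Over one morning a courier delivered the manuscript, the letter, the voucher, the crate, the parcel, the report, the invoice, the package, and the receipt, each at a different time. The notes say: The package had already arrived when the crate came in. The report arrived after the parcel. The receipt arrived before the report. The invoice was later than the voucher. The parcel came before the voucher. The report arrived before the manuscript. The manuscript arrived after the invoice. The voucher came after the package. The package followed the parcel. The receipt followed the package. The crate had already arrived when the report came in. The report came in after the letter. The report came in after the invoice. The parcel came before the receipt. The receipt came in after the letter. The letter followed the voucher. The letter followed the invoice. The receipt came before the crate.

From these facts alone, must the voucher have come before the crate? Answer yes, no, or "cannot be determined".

Chain the constraints: the voucher → the letter → the receipt → the crate. Each link is directly stated, so the voucher comes before the crate.

yes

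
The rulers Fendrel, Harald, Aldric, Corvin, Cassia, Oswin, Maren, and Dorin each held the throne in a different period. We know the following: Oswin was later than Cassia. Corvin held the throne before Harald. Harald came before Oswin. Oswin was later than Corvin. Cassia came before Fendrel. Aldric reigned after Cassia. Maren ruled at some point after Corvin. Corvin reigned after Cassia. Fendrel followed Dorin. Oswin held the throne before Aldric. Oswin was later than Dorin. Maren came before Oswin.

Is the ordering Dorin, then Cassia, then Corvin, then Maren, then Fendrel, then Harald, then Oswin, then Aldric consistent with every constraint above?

Check each stated constraint against the proposed order — e.g. Cassia is ahead of Aldric; Dorin is ahead of Oswin. Every pair is in the required order; nothing is violated.

yes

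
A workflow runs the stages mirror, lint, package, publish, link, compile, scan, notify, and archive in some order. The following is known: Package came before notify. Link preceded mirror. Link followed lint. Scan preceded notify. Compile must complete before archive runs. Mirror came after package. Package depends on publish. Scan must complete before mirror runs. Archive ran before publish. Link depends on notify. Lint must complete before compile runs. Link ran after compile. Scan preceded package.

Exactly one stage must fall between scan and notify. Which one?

package

Tracing the constraints gives scan → package → notify, so package sits after scan and before notify.
No other stage is forced both after scan and before notify.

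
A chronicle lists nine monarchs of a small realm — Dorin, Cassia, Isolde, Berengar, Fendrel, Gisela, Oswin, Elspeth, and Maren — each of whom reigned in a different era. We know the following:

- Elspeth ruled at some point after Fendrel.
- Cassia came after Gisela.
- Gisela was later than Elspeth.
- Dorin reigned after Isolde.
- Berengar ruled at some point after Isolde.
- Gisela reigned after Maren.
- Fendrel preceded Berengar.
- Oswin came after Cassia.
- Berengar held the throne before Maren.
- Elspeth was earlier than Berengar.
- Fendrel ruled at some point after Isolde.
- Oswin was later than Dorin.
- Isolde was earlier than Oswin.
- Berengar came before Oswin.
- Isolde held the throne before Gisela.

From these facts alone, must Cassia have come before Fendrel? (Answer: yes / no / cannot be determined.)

no

Tracing the constraints gives Fendrel → Elspeth → Gisela → Cassia, so Fendrel must come before Cassia.
That means Cassia cannot be before Fendrel.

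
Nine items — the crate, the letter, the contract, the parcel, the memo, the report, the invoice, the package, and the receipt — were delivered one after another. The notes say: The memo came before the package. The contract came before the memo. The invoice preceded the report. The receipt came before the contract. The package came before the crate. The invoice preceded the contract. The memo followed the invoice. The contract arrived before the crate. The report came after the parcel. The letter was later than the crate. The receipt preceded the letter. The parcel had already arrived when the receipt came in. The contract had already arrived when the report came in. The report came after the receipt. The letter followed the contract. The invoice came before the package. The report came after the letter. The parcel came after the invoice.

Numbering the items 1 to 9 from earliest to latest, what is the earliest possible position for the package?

6

The contract, the invoice, the memo, the parcel, and the receipt must all come before the package — 5 forced predecessors.
Nothing else is forced ahead of the package, so its earliest slot is position 5 + 1 = 6.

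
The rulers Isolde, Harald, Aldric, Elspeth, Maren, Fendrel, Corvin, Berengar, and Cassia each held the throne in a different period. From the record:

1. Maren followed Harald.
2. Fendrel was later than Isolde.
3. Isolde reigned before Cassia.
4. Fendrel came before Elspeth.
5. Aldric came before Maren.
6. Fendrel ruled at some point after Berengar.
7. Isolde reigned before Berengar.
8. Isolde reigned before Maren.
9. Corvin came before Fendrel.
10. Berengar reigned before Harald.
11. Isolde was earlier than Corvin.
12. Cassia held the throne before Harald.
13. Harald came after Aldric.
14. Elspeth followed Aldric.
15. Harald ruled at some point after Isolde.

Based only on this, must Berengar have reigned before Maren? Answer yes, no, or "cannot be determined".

Chain the constraints: Berengar → Harald → Maren. Each link is directly stated, so Berengar comes before Maren.

yes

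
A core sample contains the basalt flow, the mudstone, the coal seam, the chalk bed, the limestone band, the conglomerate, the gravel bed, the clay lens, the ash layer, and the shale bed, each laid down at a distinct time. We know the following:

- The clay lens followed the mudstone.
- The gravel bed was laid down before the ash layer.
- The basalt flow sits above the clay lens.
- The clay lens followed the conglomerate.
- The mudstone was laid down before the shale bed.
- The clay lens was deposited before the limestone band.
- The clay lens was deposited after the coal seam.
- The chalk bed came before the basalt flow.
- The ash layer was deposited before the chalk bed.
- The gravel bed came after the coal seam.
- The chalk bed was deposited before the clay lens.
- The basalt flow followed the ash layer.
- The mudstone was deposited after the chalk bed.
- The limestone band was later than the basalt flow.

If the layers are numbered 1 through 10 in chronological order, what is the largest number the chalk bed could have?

The chalk bed must come before the basalt flow, the clay lens, the limestone band, the mudstone, and the shale bed — 5 layers forced after it.
Everything else can be placed before the chalk bed in some valid order, so the chalk bed can sit as late as position 10 − 5 = 5.

5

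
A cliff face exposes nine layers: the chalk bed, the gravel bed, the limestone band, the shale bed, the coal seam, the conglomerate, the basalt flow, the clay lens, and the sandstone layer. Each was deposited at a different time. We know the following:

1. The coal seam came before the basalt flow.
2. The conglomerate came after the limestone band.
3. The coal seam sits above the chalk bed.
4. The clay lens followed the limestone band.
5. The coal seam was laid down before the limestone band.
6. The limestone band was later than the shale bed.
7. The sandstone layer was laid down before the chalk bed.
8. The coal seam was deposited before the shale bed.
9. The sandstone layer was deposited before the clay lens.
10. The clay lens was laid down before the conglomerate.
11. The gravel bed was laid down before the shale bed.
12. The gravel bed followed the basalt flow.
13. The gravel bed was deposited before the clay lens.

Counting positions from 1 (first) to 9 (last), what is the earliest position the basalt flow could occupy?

4

The chalk bed, the coal seam, and the sandstone layer must all come before the basalt flow — 3 forced predecessors.
Nothing else is forced ahead of the basalt flow, so its earliest slot is position 3 + 1 = 4.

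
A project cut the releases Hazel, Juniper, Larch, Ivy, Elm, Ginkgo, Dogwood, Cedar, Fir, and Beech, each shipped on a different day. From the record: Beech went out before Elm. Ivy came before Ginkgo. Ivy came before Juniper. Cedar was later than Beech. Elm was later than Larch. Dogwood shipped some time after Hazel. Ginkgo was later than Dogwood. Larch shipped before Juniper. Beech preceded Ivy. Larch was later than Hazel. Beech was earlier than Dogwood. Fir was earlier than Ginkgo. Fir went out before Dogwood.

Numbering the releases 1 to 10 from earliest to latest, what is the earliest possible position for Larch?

Hazel must come before Larch — 1 forced predecessor.
Nothing else is forced ahead of Larch, so its earliest slot is position 1 + 1 = 2.

2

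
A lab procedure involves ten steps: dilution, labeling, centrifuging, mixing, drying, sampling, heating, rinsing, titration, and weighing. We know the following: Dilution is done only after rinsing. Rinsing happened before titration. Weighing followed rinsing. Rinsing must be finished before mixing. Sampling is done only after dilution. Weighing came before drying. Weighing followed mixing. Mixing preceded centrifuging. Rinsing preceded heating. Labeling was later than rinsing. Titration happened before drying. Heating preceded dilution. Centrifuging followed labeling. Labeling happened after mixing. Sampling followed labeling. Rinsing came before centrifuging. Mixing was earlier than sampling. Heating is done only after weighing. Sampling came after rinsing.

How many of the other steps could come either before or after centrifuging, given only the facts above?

6

Forced before centrifuging: labeling, mixing, and rinsing.
That leaves dilution, drying, heating, sampling, titration, and weighing with no forced order relative to centrifuging — 6.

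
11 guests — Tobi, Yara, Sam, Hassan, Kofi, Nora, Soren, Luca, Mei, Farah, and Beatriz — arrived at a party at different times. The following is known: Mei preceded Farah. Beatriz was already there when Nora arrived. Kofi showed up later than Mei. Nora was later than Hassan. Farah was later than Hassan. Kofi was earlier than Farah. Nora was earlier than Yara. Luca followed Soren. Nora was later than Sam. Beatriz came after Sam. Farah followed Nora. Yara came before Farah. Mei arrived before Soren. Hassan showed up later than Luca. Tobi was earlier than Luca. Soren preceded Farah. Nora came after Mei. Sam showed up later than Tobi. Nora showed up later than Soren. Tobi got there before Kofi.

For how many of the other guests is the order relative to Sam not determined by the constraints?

Forced before Sam: Tobi; forced after Sam: Beatriz, Farah, Nora, and Yara.
That leaves Hassan, Kofi, Luca, Mei, and Soren with no forced order relative to Sam — 5.

5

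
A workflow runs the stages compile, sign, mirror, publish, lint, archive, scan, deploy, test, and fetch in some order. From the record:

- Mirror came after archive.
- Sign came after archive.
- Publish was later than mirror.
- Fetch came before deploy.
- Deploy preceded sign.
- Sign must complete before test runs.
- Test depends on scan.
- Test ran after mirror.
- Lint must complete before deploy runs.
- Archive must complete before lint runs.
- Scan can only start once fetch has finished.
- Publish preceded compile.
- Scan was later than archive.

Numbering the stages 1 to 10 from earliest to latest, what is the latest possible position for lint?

7

Lint must come before deploy, sign, and test — 3 stages forced after it.
Everything else can be placed before lint in some valid order, so lint can sit as late as position 10 − 3 = 7.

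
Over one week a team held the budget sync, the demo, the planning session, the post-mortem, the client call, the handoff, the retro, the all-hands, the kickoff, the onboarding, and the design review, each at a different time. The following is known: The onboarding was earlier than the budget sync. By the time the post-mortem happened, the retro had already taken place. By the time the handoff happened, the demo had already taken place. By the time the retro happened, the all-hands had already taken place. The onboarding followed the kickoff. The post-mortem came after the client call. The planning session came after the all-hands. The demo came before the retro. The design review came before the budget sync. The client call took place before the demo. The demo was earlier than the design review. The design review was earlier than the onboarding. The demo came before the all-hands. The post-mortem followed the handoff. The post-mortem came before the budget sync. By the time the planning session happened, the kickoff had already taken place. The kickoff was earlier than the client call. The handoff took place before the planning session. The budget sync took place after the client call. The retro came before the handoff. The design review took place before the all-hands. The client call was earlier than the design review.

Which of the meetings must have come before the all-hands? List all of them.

Directly stated before the all-hands: the demo and the design review.
The client call reaches the all-hands via the client call → the demo → the all-hands.
The kickoff reaches the all-hands via the kickoff → the client call → the demo → the all-hands.
No chain forces the retro (or any of the others) ahead of the all-hands.

the client call, the demo, the design review, the kickoff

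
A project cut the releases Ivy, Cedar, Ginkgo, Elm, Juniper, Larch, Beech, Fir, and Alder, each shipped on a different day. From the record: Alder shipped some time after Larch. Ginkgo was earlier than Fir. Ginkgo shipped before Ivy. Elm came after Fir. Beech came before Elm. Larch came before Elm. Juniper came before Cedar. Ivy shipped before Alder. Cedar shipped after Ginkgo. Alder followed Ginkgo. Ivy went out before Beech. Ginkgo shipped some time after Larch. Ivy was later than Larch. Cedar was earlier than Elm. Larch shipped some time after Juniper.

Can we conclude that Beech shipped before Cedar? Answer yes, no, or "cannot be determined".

No chain of stated constraints runs from Beech to Cedar, and none runs from Cedar to Beech either.
So the relative order of Beech and Cedar is not fixed by the given facts.

cannot be determined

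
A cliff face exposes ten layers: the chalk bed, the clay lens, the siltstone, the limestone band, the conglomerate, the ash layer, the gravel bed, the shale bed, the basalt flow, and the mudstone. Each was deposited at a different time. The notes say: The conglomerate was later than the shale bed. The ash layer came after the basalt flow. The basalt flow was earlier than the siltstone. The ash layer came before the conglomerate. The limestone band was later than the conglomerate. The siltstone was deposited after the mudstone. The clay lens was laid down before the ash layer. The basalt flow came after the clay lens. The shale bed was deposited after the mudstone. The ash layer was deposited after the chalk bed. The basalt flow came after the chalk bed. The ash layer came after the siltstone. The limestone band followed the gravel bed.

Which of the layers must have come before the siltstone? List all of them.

the basalt flow, the chalk bed, the clay lens, the mudstone

Directly stated before the siltstone: the basalt flow and the mudstone.
The chalk bed reaches the siltstone via the chalk bed → the basalt flow → the siltstone.
The clay lens reaches the siltstone via the clay lens → the basalt flow → the siltstone.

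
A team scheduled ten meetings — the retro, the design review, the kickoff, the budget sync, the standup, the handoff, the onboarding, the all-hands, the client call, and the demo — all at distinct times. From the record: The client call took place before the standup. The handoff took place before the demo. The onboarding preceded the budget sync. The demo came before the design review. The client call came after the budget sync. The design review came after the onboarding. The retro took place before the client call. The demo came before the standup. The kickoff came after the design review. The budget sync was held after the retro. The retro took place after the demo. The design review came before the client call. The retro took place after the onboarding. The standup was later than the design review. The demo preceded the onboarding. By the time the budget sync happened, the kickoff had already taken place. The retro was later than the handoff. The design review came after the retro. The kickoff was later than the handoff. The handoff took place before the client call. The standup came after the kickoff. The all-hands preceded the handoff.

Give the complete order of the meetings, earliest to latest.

the all-hands, the handoff, the demo, the onboarding, the retro, the design review, the kickoff, the budget sync, the client call, the standup

The constraints fix every adjacent pair, so only one ordering works:
the all-hands → the handoff → the demo → the onboarding → the retro → the design review → the kickoff → the budget sync → the client call → the standup.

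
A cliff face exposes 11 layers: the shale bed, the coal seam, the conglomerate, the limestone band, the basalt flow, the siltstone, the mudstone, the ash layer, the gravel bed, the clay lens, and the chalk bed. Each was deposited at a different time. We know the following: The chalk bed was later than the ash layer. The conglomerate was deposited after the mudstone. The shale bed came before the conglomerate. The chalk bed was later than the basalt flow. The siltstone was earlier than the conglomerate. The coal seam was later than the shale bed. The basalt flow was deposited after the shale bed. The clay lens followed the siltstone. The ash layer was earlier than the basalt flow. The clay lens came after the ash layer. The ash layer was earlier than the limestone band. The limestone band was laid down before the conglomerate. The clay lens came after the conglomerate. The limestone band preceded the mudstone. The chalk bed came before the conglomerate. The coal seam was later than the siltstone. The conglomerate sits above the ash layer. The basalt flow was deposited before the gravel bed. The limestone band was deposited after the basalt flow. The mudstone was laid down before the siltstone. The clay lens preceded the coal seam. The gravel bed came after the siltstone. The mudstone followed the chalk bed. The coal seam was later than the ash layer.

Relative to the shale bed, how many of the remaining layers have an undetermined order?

1

Forced after the shale bed: the basalt flow, the chalk bed, the clay lens, the coal seam, the conglomerate, the gravel bed, the limestone band, the mudstone, and the siltstone.
That leaves the ash layer with no forced order relative to the shale bed — 1.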